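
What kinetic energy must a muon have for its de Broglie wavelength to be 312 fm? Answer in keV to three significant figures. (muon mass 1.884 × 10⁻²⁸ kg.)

p = h/λ = 6.626 × 10⁻³⁴ / 3.120 × 10⁻¹³ = 2.124 × 10⁻²¹ kg·m/s.
KE = p²/(2m) = (2.124 × 10⁻²¹)² / (2 × 1.884 × 10⁻²⁸) = 1.197 × 10⁻¹⁴ J = 74.7 keV.

KE = 74.7 keV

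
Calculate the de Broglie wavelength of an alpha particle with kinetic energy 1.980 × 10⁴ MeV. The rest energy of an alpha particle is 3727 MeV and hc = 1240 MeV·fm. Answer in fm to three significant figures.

λ = 0.0534 fm

Total energy E = KE + m₀c² = 1.980 × 10⁴ + 3727 = 23527 MeV.
(pc)² = E² − (m₀c²)² = (23527)² − (3727)² = 5.396 × 10⁸ MeV², so pc = 2.323 × 10⁴ MeV.
λ = hc/(pc) = 1240 MeV·fm / 2.323 × 10⁴ MeV = 0.0534 fm.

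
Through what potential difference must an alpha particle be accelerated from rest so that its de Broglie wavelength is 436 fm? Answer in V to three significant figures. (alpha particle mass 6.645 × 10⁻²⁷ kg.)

p = h/λ = 6.626 × 10⁻³⁴ / 4.360 × 10⁻¹³ = 1.520 × 10⁻²¹ kg·m/s.
KE = p²/(2m) = 1.738 × 10⁻¹⁶ J.
V = KE/2e = 1.738 × 10⁻¹⁶ / (2 × 1.602 × 10⁻¹⁹) = 542 V.

V = 542 V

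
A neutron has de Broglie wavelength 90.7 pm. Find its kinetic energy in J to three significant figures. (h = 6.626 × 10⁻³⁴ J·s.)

p = h/λ = 6.626 × 10⁻³⁴ / 9.070 × 10⁻¹¹ = 7.305 × 10⁻²⁴ kg·m/s.
KE = p²/(2m) = (7.305 × 10⁻²⁴)² / (2 × 1.675 × 10⁻²⁷) = 1.593 × 10⁻²⁰ J = 1.59 × 10⁻²⁰ J.

KE = 1.59 × 10⁻²⁰ J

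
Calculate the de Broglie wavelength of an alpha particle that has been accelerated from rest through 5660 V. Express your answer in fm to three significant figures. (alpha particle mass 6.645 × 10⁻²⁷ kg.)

λ = 135 fm

KE = 2eV = 2 × 1.602 × 10⁻¹⁹ × 5660 = 1.813 × 10⁻¹⁵ J.
p = √(2mKE) = √(2 × 6.645 × 10⁻²⁷ × 1.813 × 10⁻¹⁵) = 4.909 × 10⁻²¹ kg·m/s.
λ = h/p = 6.626 × 10⁻³⁴ / 4.909 × 10⁻²¹ = 1.35 × 10⁻¹³ m = 135 fm.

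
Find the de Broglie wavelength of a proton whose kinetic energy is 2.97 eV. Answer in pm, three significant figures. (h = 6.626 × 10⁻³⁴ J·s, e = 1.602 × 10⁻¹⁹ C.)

λ = 16.6 pm

KE = 2.97 eV = 4.758 × 10⁻¹⁹ J.
p = √(2mKE) = √(2 × 1.673 × 10⁻²⁷ × 4.758 × 10⁻¹⁹) = 3.990 × 10⁻²³ kg·m/s.
λ = h/p = 6.626 × 10⁻³⁴ / 3.990 × 10⁻²³ = 1.66 × 10⁻¹¹ m = 16.6 pm.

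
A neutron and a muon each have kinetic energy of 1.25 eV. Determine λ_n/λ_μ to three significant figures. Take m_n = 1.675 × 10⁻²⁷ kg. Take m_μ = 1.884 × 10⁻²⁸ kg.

λ_n/λ_μ = 0.335

At fixed KE, p = √(2mKE) so λ = h/p ∝ 1/√m.
λ_n/λ_μ = √(m_μ/m_n) = √(1.884 × 10⁻²⁸/1.675 × 10⁻²⁷) = √(0.1125) = 0.335.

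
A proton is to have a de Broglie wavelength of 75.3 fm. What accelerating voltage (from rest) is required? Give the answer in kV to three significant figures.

V = 144 kV

p = h/λ = 6.626 × 10⁻³⁴ / 7.530 × 10⁻¹⁴ = 8.799 × 10⁻²¹ kg·m/s.
KE = p²/(2m) = 2.314 × 10⁻¹⁴ J.
V = KE/e = 2.314 × 10⁻¹⁴ / (1.602 × 10⁻¹⁹) = 144 kV.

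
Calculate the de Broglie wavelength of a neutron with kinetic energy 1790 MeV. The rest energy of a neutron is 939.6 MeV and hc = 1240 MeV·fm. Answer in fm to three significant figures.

λ = 0.484 fm

Total energy E = KE + m₀c² = 1790 + 939.6 = 2729.6 MeV.
(pc)² = E² − (m₀c²)² = (2729.6)² − (939.6)² = 6.568 × 10⁶ MeV², so pc = 2563 MeV.
λ = hc/(pc) = 1240 MeV·fm / 2563 MeV = 0.484 fm.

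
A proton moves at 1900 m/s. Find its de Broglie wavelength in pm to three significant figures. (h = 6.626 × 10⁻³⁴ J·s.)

λ = 208 pm

p = mv = 1.673 × 10⁻²⁷ × 1900 = 3.179 × 10⁻²⁴ kg·m/s.
λ = h/p = 6.626 × 10⁻³⁴ / 3.179 × 10⁻²⁴ = 2.08 × 10⁻¹⁰ m = 208 pm.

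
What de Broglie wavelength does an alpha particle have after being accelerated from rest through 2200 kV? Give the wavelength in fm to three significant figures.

KE = 2eV = 2 × 1.602 × 10⁻¹⁹ × 2.200 × 10⁶ = 7.049 × 10⁻¹³ J.
p = √(2mKE) = √(2 × 6.645 × 10⁻²⁷ × 7.049 × 10⁻¹³) = 9.679 × 10⁻²⁰ kg·m/s.
λ = h/p = 6.626 × 10⁻³⁴ / 9.679 × 10⁻²⁰ = 6.85 × 10⁻¹⁵ m = 6.85 fm.

λ = 6.85 fm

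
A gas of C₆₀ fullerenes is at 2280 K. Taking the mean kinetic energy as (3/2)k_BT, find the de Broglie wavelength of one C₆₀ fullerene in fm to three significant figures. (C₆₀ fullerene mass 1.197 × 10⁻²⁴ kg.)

λ = 1970 fm

KE = (3/2)k_BT = 1.5 × 1.381 × 10⁻²³ × 2280 = 4.723 × 10⁻²⁰ J.
p = √(2mKE) = √(2 × 1.197 × 10⁻²⁴ × 4.723 × 10⁻²⁰) = 3.363 × 10⁻²² kg·m/s.
λ = h/p = 1.97 × 10⁻¹² m = 1970 fm.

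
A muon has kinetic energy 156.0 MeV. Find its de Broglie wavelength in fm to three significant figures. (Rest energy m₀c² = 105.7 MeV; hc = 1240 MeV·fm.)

λ = 5.18 fm

Total energy E = KE + m₀c² = 156.0 + 105.7 = 261.7 MeV.
(pc)² = E² − (m₀c²)² = (261.7)² − (105.7)² = 5.731 × 10⁴ MeV², so pc = 239.4 MeV.
λ = hc/(pc) = 1240 MeV·fm / 239.4 MeV = 5.18 fm.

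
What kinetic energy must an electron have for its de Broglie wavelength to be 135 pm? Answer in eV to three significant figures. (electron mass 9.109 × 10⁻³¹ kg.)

p = h/λ = 6.626 × 10⁻³⁴ / 1.350 × 10⁻¹⁰ = 4.908 × 10⁻²⁴ kg·m/s.
KE = p²/(2m) = (4.908 × 10⁻²⁴)² / (2 × 9.109 × 10⁻³¹) = 1.322 × 10⁻¹⁷ J = 82.5 eV.

KE = 82.5 eV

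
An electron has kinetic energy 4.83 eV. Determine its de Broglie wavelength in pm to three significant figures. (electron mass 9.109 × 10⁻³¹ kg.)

λ = 558 pm

KE = 4.83 eV = 7.738 × 10⁻¹⁹ J.
p = √(2mKE) = √(2 × 9.109 × 10⁻³¹ × 7.738 × 10⁻¹⁹) = 1.187 × 10⁻²⁴ kg·m/s.
λ = h/p = 6.626 × 10⁻³⁴ / 1.187 × 10⁻²⁴ = 5.58 × 10⁻¹⁰ m = 558 pm.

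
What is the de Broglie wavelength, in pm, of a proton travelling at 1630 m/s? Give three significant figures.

λ = 243 pm

p = mv = 1.673 × 10⁻²⁷ × 1630 = 2.727 × 10⁻²⁴ kg·m/s.
λ = h/p = 6.626 × 10⁻³⁴ / 2.727 × 10⁻²⁴ = 2.43 × 10⁻¹⁰ m = 243 pm.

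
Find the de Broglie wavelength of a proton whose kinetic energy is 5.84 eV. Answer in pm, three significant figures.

λ = 11.8 pm

KE = 5.84 eV = 9.356 × 10⁻¹⁹ J.
p = √(2mKE) = √(2 × 1.673 × 10⁻²⁷ × 9.356 × 10⁻¹⁹) = 5.595 × 10⁻²³ kg·m/s.
λ = h/p = 6.626 × 10⁻³⁴ / 5.595 × 10⁻²³ = 1.18 × 10⁻¹¹ m = 11.8 pm.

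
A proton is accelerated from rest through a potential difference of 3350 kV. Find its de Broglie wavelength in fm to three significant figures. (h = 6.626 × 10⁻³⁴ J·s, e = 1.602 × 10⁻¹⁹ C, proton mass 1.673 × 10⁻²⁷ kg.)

KE = eV = 1.602 × 10⁻¹⁹ × 3.350 × 10⁶ = 5.367 × 10⁻¹³ J.
p = √(2mKE) = √(2 × 1.673 × 10⁻²⁷ × 5.367 × 10⁻¹³) = 4.238 × 10⁻²⁰ kg·m/s.
λ = h/p = 6.626 × 10⁻³⁴ / 4.238 × 10⁻²⁰ = 1.56 × 10⁻¹⁴ m = 15.6 fm.

λ = 15.6 fm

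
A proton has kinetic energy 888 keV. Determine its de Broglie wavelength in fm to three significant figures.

KE = 888 keV = 1.423 × 10⁻¹³ J.
p = √(2mKE) = √(2 × 1.673 × 10⁻²⁷ × 1.423 × 10⁻¹³) = 2.182 × 10⁻²⁰ kg·m/s.
λ = h/p = 6.626 × 10⁻³⁴ / 2.182 × 10⁻²⁰ = 3.04 × 10⁻¹⁴ m = 30.4 fm.

λ = 30.4 fm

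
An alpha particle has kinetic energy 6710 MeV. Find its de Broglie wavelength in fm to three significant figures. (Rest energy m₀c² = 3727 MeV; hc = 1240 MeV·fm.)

λ = 0.127 fm

Total energy E = KE + m₀c² = 6710 + 3727 = 10437 MeV.
(pc)² = E² − (m₀c²)² = (10437)² − (3727)² = 9.504 × 10⁷ MeV², so pc = 9749 MeV.
λ = hc/(pc) = 1240 MeV·fm / 9749 MeV = 0.127 fm.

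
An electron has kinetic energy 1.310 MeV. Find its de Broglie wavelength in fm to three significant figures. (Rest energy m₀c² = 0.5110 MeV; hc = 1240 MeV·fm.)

Total energy E = KE + m₀c² = 1.310 + 0.5110 = 1.8210 MeV.
(pc)² = E² − (m₀c²)² = (1.8210)² − (0.5110)² = 3.055 MeV², so pc = 1.748 MeV.
λ = hc/(pc) = 1240 MeV·fm / 1.748 MeV = 709 fm.

λ = 709 fm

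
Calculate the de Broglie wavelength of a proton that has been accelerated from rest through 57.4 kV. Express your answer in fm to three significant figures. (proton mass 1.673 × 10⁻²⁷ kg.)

λ = 119 fm

KE = eV = 1.602 × 10⁻¹⁹ × 5.740 × 10⁴ = 9.195 × 10⁻¹⁵ J.
p = √(2mKE) = √(2 × 1.673 × 10⁻²⁷ × 9.195 × 10⁻¹⁵) = 5.547 × 10⁻²¹ kg·m/s.
λ = h/p = 6.626 × 10⁻³⁴ / 5.547 × 10⁻²¹ = 1.19 × 10⁻¹³ m = 119 fm.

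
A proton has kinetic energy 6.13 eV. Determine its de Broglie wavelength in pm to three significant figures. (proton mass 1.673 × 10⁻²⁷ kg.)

λ = 11.6 pm

KE = 6.13 eV = 9.820 × 10⁻¹⁹ J.
p = √(2mKE) = √(2 × 1.673 × 10⁻²⁷ × 9.820 × 10⁻¹⁹) = 5.732 × 10⁻²³ kg·m/s.
λ = h/p = 6.626 × 10⁻³⁴ / 5.732 × 10⁻²³ = 1.16 × 10⁻¹¹ m = 11.6 pm.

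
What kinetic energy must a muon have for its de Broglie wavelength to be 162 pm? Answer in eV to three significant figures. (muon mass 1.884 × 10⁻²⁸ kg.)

KE = 0.277 eV

p = h/λ = 6.626 × 10⁻³⁴ / 1.620 × 10⁻¹⁰ = 4.090 × 10⁻²⁴ kg·m/s.
KE = p²/(2m) = (4.090 × 10⁻²⁴)² / (2 × 1.884 × 10⁻²⁸) = 4.440 × 10⁻²⁰ J = 0.277 eV.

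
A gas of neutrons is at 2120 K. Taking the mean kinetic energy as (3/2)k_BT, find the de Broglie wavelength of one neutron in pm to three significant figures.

λ = 54.6 pm

KE = (3/2)k_BT = 1.5 × 1.381 × 10⁻²³ × 2120 = 4.392 × 10⁻²⁰ J.
p = √(2mKE) = √(2 × 1.675 × 10⁻²⁷ × 4.392 × 10⁻²⁰) = 1.213 × 10⁻²³ kg·m/s.
λ = h/p = 5.46 × 10⁻¹¹ m = 54.6 pm.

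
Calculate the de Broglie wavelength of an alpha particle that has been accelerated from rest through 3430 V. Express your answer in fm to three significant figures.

KE = 2eV = 2 × 1.602 × 10⁻¹⁹ × 3430 = 1.099 × 10⁻¹⁵ J.
p = √(2mKE) = √(2 × 6.645 × 10⁻²⁷ × 1.099 × 10⁻¹⁵) = 3.822 × 10⁻²¹ kg·m/s.
λ = h/p = 6.626 × 10⁻³⁴ / 3.822 × 10⁻²¹ = 1.73 × 10⁻¹³ m = 173 fm.

λ = 173 fm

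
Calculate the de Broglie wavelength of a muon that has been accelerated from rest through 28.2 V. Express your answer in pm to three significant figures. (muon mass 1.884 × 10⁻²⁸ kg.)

λ = 16.1 pm

KE = eV = 1.602 × 10⁻¹⁹ × 28.20 = 4.518 × 10⁻¹⁸ J.
p = √(2mKE) = √(2 × 1.884 × 10⁻²⁸ × 4.518 × 10⁻¹⁸) = 4.126 × 10⁻²³ kg·m/s.
λ = h/p = 6.626 × 10⁻³⁴ / 4.126 × 10⁻²³ = 1.61 × 10⁻¹¹ m = 16.1 pm.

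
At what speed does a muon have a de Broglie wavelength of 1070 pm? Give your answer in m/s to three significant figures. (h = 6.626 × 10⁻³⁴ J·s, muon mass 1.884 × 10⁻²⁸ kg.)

p = h/λ = 6.626 × 10⁻³⁴ / 1.070 × 10⁻⁹ = 6.193 × 10⁻²⁵ kg·m/s.
v = p/m = 6.193 × 10⁻²⁵ / 1.884 × 10⁻²⁸ = 3.29 × 10³ m/s = 3290 m/s.

v = 3290 m/s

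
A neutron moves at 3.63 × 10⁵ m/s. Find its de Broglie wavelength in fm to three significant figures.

p = mv = 1.675 × 10⁻²⁷ × 3.63 × 10⁵ = 6.080 × 10⁻²² kg·m/s.
λ = h/p = 6.626 × 10⁻³⁴ / 6.080 × 10⁻²² = 1.09 × 10⁻¹² m = 1090 fm.

λ = 1090 fm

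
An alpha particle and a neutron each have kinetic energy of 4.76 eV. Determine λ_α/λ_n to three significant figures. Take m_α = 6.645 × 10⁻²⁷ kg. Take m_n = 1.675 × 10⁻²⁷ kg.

λ_α/λ_n = 0.502

At fixed KE, p = √(2mKE) so λ = h/p ∝ 1/√m.
λ_α/λ_n = √(m_n/m_α) = √(1.675 × 10⁻²⁷/6.645 × 10⁻²⁷) = √(0.2521) = 0.502.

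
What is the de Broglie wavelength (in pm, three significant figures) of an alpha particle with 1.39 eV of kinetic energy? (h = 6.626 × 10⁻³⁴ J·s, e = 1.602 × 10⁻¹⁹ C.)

λ = 12.2 pm

KE = 1.39 eV = 2.227 × 10⁻¹⁹ J.
p = √(2mKE) = √(2 × 6.645 × 10⁻²⁷ × 2.227 × 10⁻¹⁹) = 5.440 × 10⁻²³ kg·m/s.
λ = h/p = 6.626 × 10⁻³⁴ / 5.440 × 10⁻²³ = 1.22 × 10⁻¹¹ m = 12.2 pm.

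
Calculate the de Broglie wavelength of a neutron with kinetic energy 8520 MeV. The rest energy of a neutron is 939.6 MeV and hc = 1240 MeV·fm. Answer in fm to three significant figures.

Total energy E = KE + m₀c² = 8520 + 939.6 = 9459.6 MeV.
(pc)² = E² − (m₀c²)² = (9459.6)² − (939.6)² = 8.860 × 10⁷ MeV², so pc = 9413 MeV.
λ = hc/(pc) = 1240 MeV·fm / 9413 MeV = 0.132 fm.

λ = 0.132 fm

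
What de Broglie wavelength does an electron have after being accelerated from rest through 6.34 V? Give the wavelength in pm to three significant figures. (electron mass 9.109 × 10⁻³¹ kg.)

KE = eV = 1.602 × 10⁻¹⁹ × 6.340 = 1.016 × 10⁻¹⁸ J.
p = √(2mKE) = √(2 × 9.109 × 10⁻³¹ × 1.016 × 10⁻¹⁸) = 1.360 × 10⁻²⁴ kg·m/s.
λ = h/p = 6.626 × 10⁻³⁴ / 1.360 × 10⁻²⁴ = 4.87 × 10⁻¹⁰ m = 487 pm.

λ = 487 pm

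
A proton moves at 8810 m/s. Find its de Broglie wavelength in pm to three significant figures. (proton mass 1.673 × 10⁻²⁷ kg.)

λ = 45.0 pm

p = mv = 1.673 × 10⁻²⁷ × 8810 = 1.474 × 10⁻²³ kg·m/s.
λ = h/p = 6.626 × 10⁻³⁴ / 1.474 × 10⁻²³ = 4.50 × 10⁻¹¹ m = 45.0 pm.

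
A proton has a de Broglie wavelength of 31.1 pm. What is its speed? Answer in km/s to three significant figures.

v = 12.7 km/s

p = h/λ = 6.626 × 10⁻³⁴ / 3.110 × 10⁻¹¹ = 2.131 × 10⁻²³ kg·m/s.
v = p/m = 2.131 × 10⁻²³ / 1.673 × 10⁻²⁷ = 1.27 × 10⁴ m/s = 12.7 km/s.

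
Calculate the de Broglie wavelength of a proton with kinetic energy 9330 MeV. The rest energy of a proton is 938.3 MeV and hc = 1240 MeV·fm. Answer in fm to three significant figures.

Total energy E = KE + m₀c² = 9330 + 938.3 = 10268.3 MeV.
(pc)² = E² − (m₀c²)² = (10268.3)² − (938.3)² = 1.046 × 10⁸ MeV², so pc = 1.023 × 10⁴ MeV.
λ = hc/(pc) = 1240 MeV·fm / 1.023 × 10⁴ MeV = 0.121 fm.

λ = 0.121 fm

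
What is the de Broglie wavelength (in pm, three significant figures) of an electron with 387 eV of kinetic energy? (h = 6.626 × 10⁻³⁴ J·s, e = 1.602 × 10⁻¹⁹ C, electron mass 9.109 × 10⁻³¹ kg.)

KE = 387 eV = 6.200 × 10⁻¹⁷ J.
p = √(2mKE) = √(2 × 9.109 × 10⁻³¹ × 6.200 × 10⁻¹⁷) = 1.063 × 10⁻²³ kg·m/s.
λ = h/p = 6.626 × 10⁻³⁴ / 1.063 × 10⁻²³ = 6.23 × 10⁻¹¹ m = 62.3 pm.

λ = 62.3 pm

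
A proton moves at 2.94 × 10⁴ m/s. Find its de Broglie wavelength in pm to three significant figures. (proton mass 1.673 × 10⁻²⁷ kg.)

p = mv = 1.673 × 10⁻²⁷ × 2.94 × 10⁴ = 4.919 × 10⁻²³ kg·m/s.
λ = h/p = 6.626 × 10⁻³⁴ / 4.919 × 10⁻²³ = 1.35 × 10⁻¹¹ m = 13.5 pm.

λ = 13.5 pm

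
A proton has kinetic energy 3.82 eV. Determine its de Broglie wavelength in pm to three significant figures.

KE = 3.82 eV = 6.120 × 10⁻¹⁹ J.
p = √(2mKE) = √(2 × 1.673 × 10⁻²⁷ × 6.120 × 10⁻¹⁹) = 4.525 × 10⁻²³ kg·m/s.
λ = h/p = 6.626 × 10⁻³⁴ / 4.525 × 10⁻²³ = 1.46 × 10⁻¹¹ m = 14.6 pm.

λ = 14.6 pm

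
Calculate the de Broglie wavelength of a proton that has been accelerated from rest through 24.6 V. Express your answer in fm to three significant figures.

KE = eV = 1.602 × 10⁻¹⁹ × 24.60 = 3.941 × 10⁻¹⁸ J.
p = √(2mKE) = √(2 × 1.673 × 10⁻²⁷ × 3.941 × 10⁻¹⁸) = 1.148 × 10⁻²² kg·m/s.
λ = h/p = 6.626 × 10⁻³⁴ / 1.148 × 10⁻²² = 5.77 × 10⁻¹² m = 5770 fm.

λ = 5770 fm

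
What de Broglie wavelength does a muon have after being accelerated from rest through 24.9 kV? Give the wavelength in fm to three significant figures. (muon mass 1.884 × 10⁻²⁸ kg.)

KE = eV = 1.602 × 10⁻¹⁹ × 2.490 × 10⁴ = 3.989 × 10⁻¹⁵ J.
p = √(2mKE) = √(2 × 1.884 × 10⁻²⁸ × 3.989 × 10⁻¹⁵) = 1.226 × 10⁻²¹ kg·m/s.
λ = h/p = 6.626 × 10⁻³⁴ / 1.226 × 10⁻²¹ = 5.40 × 10⁻¹³ m = 540 fm.

λ = 540 fm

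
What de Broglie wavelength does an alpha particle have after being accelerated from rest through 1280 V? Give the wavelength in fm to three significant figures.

λ = 284 fm

KE = 2eV = 2 × 1.602 × 10⁻¹⁹ × 1280 = 4.101 × 10⁻¹⁶ J.
p = √(2mKE) = √(2 × 6.645 × 10⁻²⁷ × 4.101 × 10⁻¹⁶) = 2.335 × 10⁻²¹ kg·m/s.
λ = h/p = 6.626 × 10⁻³⁴ / 2.335 × 10⁻²¹ = 2.84 × 10⁻¹³ m = 284 fm.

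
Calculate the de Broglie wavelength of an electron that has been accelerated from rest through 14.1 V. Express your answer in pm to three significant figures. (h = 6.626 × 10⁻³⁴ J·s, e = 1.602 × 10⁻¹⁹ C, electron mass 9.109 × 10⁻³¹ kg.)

λ = 327 pm

KE = eV = 1.602 × 10⁻¹⁹ × 14.10 = 2.259 × 10⁻¹⁸ J.
p = √(2mKE) = √(2 × 9.109 × 10⁻³¹ × 2.259 × 10⁻¹⁸) = 2.029 × 10⁻²⁴ kg·m/s.
λ = h/p = 6.626 × 10⁻³⁴ / 2.029 × 10⁻²⁴ = 3.27 × 10⁻¹⁰ m = 327 pm.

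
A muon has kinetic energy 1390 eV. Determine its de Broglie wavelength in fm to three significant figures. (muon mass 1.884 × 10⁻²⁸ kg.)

λ = 2290 fm

KE = 1390 eV = 2.227 × 10⁻¹⁶ J.
p = √(2mKE) = √(2 × 1.884 × 10⁻²⁸ × 2.227 × 10⁻¹⁶) = 2.897 × 10⁻²² kg·m/s.
λ = h/p = 6.626 × 10⁻³⁴ / 2.897 × 10⁻²² = 2.29 × 10⁻¹² m = 2290 fm.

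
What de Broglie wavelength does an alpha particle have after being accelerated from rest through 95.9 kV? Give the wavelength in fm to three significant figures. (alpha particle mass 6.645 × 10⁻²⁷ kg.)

KE = 2eV = 2 × 1.602 × 10⁻¹⁹ × 9.590 × 10⁴ = 3.073 × 10⁻¹⁴ J.
p = √(2mKE) = √(2 × 6.645 × 10⁻²⁷ × 3.073 × 10⁻¹⁴) = 2.021 × 10⁻²⁰ kg·m/s.
λ = h/p = 6.626 × 10⁻³⁴ / 2.021 × 10⁻²⁰ = 3.28 × 10⁻¹⁴ m = 32.8 fm.

λ = 32.8 fm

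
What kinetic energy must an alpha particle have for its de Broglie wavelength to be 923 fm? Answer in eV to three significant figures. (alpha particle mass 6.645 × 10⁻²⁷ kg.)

p = h/λ = 6.626 × 10⁻³⁴ / 9.230 × 10⁻¹³ = 7.179 × 10⁻²² kg·m/s.
KE = p²/(2m) = (7.179 × 10⁻²²)² / (2 × 6.645 × 10⁻²⁷) = 3.878 × 10⁻¹⁷ J = 242 eV.

KE = 242 eV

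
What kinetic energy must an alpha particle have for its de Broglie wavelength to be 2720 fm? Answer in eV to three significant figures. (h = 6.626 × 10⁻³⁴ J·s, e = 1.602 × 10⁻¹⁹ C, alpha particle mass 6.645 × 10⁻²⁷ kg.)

p = h/λ = 6.626 × 10⁻³⁴ / 2.720 × 10⁻¹² = 2.436 × 10⁻²² kg·m/s.
KE = p²/(2m) = (2.436 × 10⁻²²)² / (2 × 6.645 × 10⁻²⁷) = 4.465 × 10⁻¹⁸ J = 27.9 eV.

KE = 27.9 eV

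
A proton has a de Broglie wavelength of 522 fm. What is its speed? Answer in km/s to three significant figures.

v = 759 km/s

p = h/λ = 6.626 × 10⁻³⁴ / 5.220 × 10⁻¹³ = 1.269 × 10⁻²¹ kg·m/s.
v = p/m = 1.269 × 10⁻²¹ / 1.673 × 10⁻²⁷ = 7.59 × 10⁵ m/s = 759 km/s.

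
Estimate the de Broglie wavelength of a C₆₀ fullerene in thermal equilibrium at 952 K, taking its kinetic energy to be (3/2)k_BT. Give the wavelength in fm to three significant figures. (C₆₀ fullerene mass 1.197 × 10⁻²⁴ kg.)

λ = 3050 fm

KE = (3/2)k_BT = 1.5 × 1.381 × 10⁻²³ × 952 = 1.972 × 10⁻²⁰ J.
p = √(2mKE) = √(2 × 1.197 × 10⁻²⁴ × 1.972 × 10⁻²⁰) = 2.173 × 10⁻²² kg·m/s.
λ = h/p = 3.05 × 10⁻¹² m = 3050 fm.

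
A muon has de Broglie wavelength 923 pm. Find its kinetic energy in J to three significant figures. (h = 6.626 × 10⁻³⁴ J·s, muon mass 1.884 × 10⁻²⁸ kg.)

KE = 1.37 × 10⁻²¹ J

p = h/λ = 6.626 × 10⁻³⁴ / 9.230 × 10⁻¹⁰ = 7.179 × 10⁻²⁵ kg·m/s.
KE = p²/(2m) = (7.179 × 10⁻²⁵)² / (2 × 1.884 × 10⁻²⁸) = 1.368 × 10⁻²¹ J = 1.37 × 10⁻²¹ J.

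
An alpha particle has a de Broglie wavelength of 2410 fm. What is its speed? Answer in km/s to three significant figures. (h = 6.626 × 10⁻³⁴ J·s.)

p = h/λ = 6.626 × 10⁻³⁴ / 2.410 × 10⁻¹² = 2.749 × 10⁻²² kg·m/s.
v = p/m = 2.749 × 10⁻²² / 6.645 × 10⁻²⁷ = 4.14 × 10⁴ m/s = 41.4 km/s.

v = 41.4 km/s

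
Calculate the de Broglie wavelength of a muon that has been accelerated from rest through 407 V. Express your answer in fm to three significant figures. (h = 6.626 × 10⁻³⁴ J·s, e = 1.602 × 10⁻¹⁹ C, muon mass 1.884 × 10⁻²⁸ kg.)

λ = 4230 fm

KE = eV = 1.602 × 10⁻¹⁹ × 407.0 = 6.520 × 10⁻¹⁷ J.
p = √(2mKE) = √(2 × 1.884 × 10⁻²⁸ × 6.520 × 10⁻¹⁷) = 1.567 × 10⁻²² kg·m/s.
λ = h/p = 6.626 × 10⁻³⁴ / 1.567 × 10⁻²² = 4.23 × 10⁻¹² m = 4230 fm.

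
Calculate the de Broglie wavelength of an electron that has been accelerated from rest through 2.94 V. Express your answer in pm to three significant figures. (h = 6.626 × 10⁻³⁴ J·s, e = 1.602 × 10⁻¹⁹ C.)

λ = 715 pm

KE = eV = 1.602 × 10⁻¹⁹ × 2.940 = 4.710 × 10⁻¹⁹ J.
p = √(2mKE) = √(2 × 9.109 × 10⁻³¹ × 4.710 × 10⁻¹⁹) = 9.263 × 10⁻²⁵ kg·m/s.
λ = h/p = 6.626 × 10⁻³⁴ / 9.263 × 10⁻²⁵ = 7.15 × 10⁻¹⁰ m = 715 pm.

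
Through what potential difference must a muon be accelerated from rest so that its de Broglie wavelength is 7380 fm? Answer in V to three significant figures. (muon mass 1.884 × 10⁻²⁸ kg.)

V = 134 V

p = h/λ = 6.626 × 10⁻³⁴ / 7.380 × 10⁻¹² = 8.978 × 10⁻²³ kg·m/s.
KE = p²/(2m) = 2.139 × 10⁻¹⁷ J.
V = KE/e = 2.139 × 10⁻¹⁷ / (1.602 × 10⁻¹⁹) = 134 V.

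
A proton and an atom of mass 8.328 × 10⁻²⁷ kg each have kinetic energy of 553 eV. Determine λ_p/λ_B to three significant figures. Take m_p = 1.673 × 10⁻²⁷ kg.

λ_p/λ_B = 2.23

At fixed KE, p = √(2mKE) so λ = h/p ∝ 1/√m.
λ_p/λ_B = √(m_B/m_p) = √(8.328 × 10⁻²⁷/1.673 × 10⁻²⁷) = √(4.978) = 2.23.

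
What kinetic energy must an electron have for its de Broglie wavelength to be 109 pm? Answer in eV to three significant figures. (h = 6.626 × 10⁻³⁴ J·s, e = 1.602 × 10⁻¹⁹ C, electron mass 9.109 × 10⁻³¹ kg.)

KE = 127 eV

p = h/λ = 6.626 × 10⁻³⁴ / 1.090 × 10⁻¹⁰ = 6.079 × 10⁻²⁴ kg·m/s.
KE = p²/(2m) = (6.079 × 10⁻²⁴)² / (2 × 9.109 × 10⁻³¹) = 2.028 × 10⁻¹⁷ J = 127 eV.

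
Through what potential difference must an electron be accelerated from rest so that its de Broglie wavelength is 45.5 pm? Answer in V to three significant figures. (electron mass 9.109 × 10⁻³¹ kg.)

V = 727 V

p = h/λ = 6.626 × 10⁻³⁴ / 4.550 × 10⁻¹¹ = 1.456 × 10⁻²³ kg·m/s.
KE = p²/(2m) = 1.164 × 10⁻¹⁶ J.
V = KE/e = 1.164 × 10⁻¹⁶ / (1.602 × 10⁻¹⁹) = 727 V.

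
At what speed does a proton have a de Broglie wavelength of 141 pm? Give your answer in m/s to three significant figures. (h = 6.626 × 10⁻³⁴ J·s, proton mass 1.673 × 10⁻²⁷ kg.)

p = h/λ = 6.626 × 10⁻³⁴ / 1.410 × 10⁻¹⁰ = 4.699 × 10⁻²⁴ kg·m/s.
v = p/m = 4.699 × 10⁻²⁴ / 1.673 × 10⁻²⁷ = 2.81 × 10³ m/s = 2810 m/s.

v = 2810 m/s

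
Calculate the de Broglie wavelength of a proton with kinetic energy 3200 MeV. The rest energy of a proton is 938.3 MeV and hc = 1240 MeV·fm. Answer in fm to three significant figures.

Total energy E = KE + m₀c² = 3200 + 938.3 = 4138.3 MeV.
(pc)² = E² − (m₀c²)² = (4138.3)² − (938.3)² = 1.625 × 10⁷ MeV², so pc = 4031 MeV.
λ = hc/(pc) = 1240 MeV·fm / 4031 MeV = 0.308 fm.

λ = 0.308 fm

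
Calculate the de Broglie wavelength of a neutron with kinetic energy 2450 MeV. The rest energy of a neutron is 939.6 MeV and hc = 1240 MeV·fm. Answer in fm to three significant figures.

λ = 0.381 fm

Total energy E = KE + m₀c² = 2450 + 939.6 = 3389.6 MeV.
(pc)² = E² − (m₀c²)² = (3389.6)² − (939.6)² = 1.061 × 10⁷ MeV², so pc = 3257 MeV.
λ = hc/(pc) = 1240 MeV·fm / 3257 MeV = 0.381 fm.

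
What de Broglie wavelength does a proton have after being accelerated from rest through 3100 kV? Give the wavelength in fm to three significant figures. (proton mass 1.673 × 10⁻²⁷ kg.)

KE = eV = 1.602 × 10⁻¹⁹ × 3.100 × 10⁶ = 4.966 × 10⁻¹³ J.
p = √(2mKE) = √(2 × 1.673 × 10⁻²⁷ × 4.966 × 10⁻¹³) = 4.076 × 10⁻²⁰ kg·m/s.
λ = h/p = 6.626 × 10⁻³⁴ / 4.076 × 10⁻²⁰ = 1.63 × 10⁻¹⁴ m = 16.3 fm.

λ = 16.3 fm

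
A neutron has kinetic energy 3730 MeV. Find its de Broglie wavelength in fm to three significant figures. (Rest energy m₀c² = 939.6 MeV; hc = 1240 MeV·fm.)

λ = 0.271 fm

Total energy E = KE + m₀c² = 3730 + 939.6 = 4669.6 MeV.
(pc)² = E² − (m₀c²)² = (4669.6)² − (939.6)² = 2.092 × 10⁷ MeV², so pc = 4574 MeV.
λ = hc/(pc) = 1240 MeV·fm / 4574 MeV = 0.271 fm.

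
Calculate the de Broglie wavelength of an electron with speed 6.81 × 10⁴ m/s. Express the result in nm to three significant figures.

λ = 10.7 nm

p = mv = 9.109 × 10⁻³¹ × 6.81 × 10⁴ = 6.203 × 10⁻²⁶ kg·m/s.
λ = h/p = 6.626 × 10⁻³⁴ / 6.203 × 10⁻²⁶ = 1.07 × 10⁻⁸ m = 10.7 nm.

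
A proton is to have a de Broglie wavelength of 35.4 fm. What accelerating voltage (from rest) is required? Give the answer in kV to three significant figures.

V = 654 kV

p = h/λ = 6.626 × 10⁻³⁴ / 3.540 × 10⁻¹⁴ = 1.872 × 10⁻²⁰ kg·m/s.
KE = p²/(2m) = 1.047 × 10⁻¹³ J.
V = KE/e = 1.047 × 10⁻¹³ / (1.602 × 10⁻¹⁹) = 654 kV.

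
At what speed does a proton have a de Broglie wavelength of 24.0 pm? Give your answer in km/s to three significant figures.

p = h/λ = 6.626 × 10⁻³⁴ / 2.400 × 10⁻¹¹ = 2.761 × 10⁻²³ kg·m/s.
v = p/m = 2.761 × 10⁻²³ / 1.673 × 10⁻²⁷ = 1.65 × 10⁴ m/s = 16.5 km/s.

v = 16.5 km/s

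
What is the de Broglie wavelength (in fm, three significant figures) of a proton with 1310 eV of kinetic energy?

λ = 791 fm

KE = 1310 eV = 2.099 × 10⁻¹⁶ J.
p = √(2mKE) = √(2 × 1.673 × 10⁻²⁷ × 2.099 × 10⁻¹⁶) = 8.380 × 10⁻²² kg·m/s.
λ = h/p = 6.626 × 10⁻³⁴ / 8.380 × 10⁻²² = 7.91 × 10⁻¹³ m = 791 fm.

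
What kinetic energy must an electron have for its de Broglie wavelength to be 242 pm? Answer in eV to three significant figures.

KE = 25.7 eV

p = h/λ = 6.626 × 10⁻³⁴ / 2.420 × 10⁻¹⁰ = 2.738 × 10⁻²⁴ kg·m/s.
KE = p²/(2m) = (2.738 × 10⁻²⁴)² / (2 × 9.109 × 10⁻³¹) = 4.115 × 10⁻¹⁸ J = 25.7 eV.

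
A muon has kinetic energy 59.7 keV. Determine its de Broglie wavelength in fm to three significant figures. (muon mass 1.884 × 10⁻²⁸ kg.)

KE = 59.7 keV = 9.564 × 10⁻¹⁵ J.
p = √(2mKE) = √(2 × 1.884 × 10⁻²⁸ × 9.564 × 10⁻¹⁵) = 1.898 × 10⁻²¹ kg·m/s.
λ = h/p = 6.626 × 10⁻³⁴ / 1.898 × 10⁻²¹ = 3.49 × 10⁻¹³ m = 349 fm.

λ = 349 fm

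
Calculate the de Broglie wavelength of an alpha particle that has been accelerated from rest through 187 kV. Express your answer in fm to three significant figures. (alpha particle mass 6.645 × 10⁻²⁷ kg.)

KE = 2eV = 2 × 1.602 × 10⁻¹⁹ × 1.870 × 10⁵ = 5.991 × 10⁻¹⁴ J.
p = √(2mKE) = √(2 × 6.645 × 10⁻²⁷ × 5.991 × 10⁻¹⁴) = 2.822 × 10⁻²⁰ kg·m/s.
λ = h/p = 6.626 × 10⁻³⁴ / 2.822 × 10⁻²⁰ = 2.35 × 10⁻¹⁴ m = 23.5 fm.

λ = 23.5 fm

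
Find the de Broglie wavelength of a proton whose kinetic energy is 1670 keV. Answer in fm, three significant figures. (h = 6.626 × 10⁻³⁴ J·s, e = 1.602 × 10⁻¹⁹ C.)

λ = 22.1 fm

KE = 1670 keV = 2.675 × 10⁻¹³ J.
p = √(2mKE) = √(2 × 1.673 × 10⁻²⁷ × 2.675 × 10⁻¹³) = 2.992 × 10⁻²⁰ kg·m/s.
λ = h/p = 6.626 × 10⁻³⁴ / 2.992 × 10⁻²⁰ = 2.21 × 10⁻¹⁴ m = 22.1 fm.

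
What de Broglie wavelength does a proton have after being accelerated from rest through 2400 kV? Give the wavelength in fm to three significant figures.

KE = eV = 1.602 × 10⁻¹⁹ × 2.400 × 10⁶ = 3.845 × 10⁻¹³ J.
p = √(2mKE) = √(2 × 1.673 × 10⁻²⁷ × 3.845 × 10⁻¹³) = 3.587 × 10⁻²⁰ kg·m/s.
λ = h/p = 6.626 × 10⁻³⁴ / 3.587 × 10⁻²⁰ = 1.85 × 10⁻¹⁴ m = 18.5 fm.

λ = 18.5 fm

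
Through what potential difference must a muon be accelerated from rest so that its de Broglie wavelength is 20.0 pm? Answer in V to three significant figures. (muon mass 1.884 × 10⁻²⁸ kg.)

p = h/λ = 6.626 × 10⁻³⁴ / 2.000 × 10⁻¹¹ = 3.313 × 10⁻²³ kg·m/s.
KE = p²/(2m) = 2.913 × 10⁻¹⁸ J.
V = KE/e = 2.913 × 10⁻¹⁸ / (1.602 × 10⁻¹⁹) = 18.2 V.

V = 18.2 V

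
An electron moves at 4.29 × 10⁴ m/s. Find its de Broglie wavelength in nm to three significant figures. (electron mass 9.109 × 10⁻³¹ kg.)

p = mv = 9.109 × 10⁻³¹ × 4.29 × 10⁴ = 3.908 × 10⁻²⁶ kg·m/s.
λ = h/p = 6.626 × 10⁻³⁴ / 3.908 × 10⁻²⁶ = 1.70 × 10⁻⁸ m = 17.0 nm.

λ = 17.0 nm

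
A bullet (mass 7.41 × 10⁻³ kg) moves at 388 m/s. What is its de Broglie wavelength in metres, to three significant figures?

p = mv = 7.41 × 10⁻³ × 388 = 2.875 kg·m/s.
λ = h/p = 6.626 × 10⁻³⁴ / 2.875 = 2.30 × 10⁻³⁴ m.

λ = 2.30 × 10⁻³⁴ m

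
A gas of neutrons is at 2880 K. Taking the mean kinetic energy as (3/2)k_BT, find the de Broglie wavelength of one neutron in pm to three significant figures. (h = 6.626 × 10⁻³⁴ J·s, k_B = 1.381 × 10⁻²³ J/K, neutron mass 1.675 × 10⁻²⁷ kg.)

λ = 46.9 pm

KE = (3/2)k_BT = 1.5 × 1.381 × 10⁻²³ × 2880 = 5.966 × 10⁻²⁰ J.
p = √(2mKE) = √(2 × 1.675 × 10⁻²⁷ × 5.966 × 10⁻²⁰) = 1.414 × 10⁻²³ kg·m/s.
λ = h/p = 4.69 × 10⁻¹¹ m = 46.9 pm.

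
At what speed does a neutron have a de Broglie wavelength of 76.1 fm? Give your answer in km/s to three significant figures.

p = h/λ = 6.626 × 10⁻³⁴ / 7.610 × 10⁻¹⁴ = 8.707 × 10⁻²¹ kg·m/s.
v = p/m = 8.707 × 10⁻²¹ / 1.675 × 10⁻²⁷ = 5.20 × 10⁶ m/s = 5200 km/s.

v = 5200 km/s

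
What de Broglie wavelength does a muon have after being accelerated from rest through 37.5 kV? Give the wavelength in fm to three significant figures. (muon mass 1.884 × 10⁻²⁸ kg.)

KE = eV = 1.602 × 10⁻¹⁹ × 3.750 × 10⁴ = 6.008 × 10⁻¹⁵ J.
p = √(2mKE) = √(2 × 1.884 × 10⁻²⁸ × 6.008 × 10⁻¹⁵) = 1.505 × 10⁻²¹ kg·m/s.
λ = h/p = 6.626 × 10⁻³⁴ / 1.505 × 10⁻²¹ = 4.40 × 10⁻¹³ m = 440 fm.

λ = 440 fm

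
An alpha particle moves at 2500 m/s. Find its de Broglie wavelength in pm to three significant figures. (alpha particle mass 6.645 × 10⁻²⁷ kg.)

p = mv = 6.645 × 10⁻²⁷ × 2500 = 1.661 × 10⁻²³ kg·m/s.
λ = h/p = 6.626 × 10⁻³⁴ / 1.661 × 10⁻²³ = 3.99 × 10⁻¹¹ m = 39.9 pm.

λ = 39.9 pm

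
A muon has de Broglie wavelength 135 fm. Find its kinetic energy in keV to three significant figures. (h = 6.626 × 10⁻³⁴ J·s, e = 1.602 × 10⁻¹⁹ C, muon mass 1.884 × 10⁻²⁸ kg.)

p = h/λ = 6.626 × 10⁻³⁴ / 1.350 × 10⁻¹³ = 4.908 × 10⁻²¹ kg·m/s.
KE = p²/(2m) = (4.908 × 10⁻²¹)² / (2 × 1.884 × 10⁻²⁸) = 6.393 × 10⁻¹⁴ J = 399 keV.

KE = 399 keV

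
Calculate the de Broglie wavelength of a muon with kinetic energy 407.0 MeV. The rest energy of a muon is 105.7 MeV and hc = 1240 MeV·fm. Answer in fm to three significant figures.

λ = 2.47 fm

Total energy E = KE + m₀c² = 407.0 + 105.7 = 512.7 MeV.
(pc)² = E² − (m₀c²)² = (512.7)² − (105.7)² = 2.517 × 10⁵ MeV², so pc = 501.7 MeV.
λ = hc/(pc) = 1240 MeV·fm / 501.7 MeV = 2.47 fm.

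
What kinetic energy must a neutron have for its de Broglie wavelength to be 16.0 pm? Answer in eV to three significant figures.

p = h/λ = 6.626 × 10⁻³⁴ / 1.600 × 10⁻¹¹ = 4.141 × 10⁻²³ kg·m/s.
KE = p²/(2m) = (4.141 × 10⁻²³)² / (2 × 1.675 × 10⁻²⁷) = 5.119 × 10⁻¹⁹ J = 3.20 eV.

KE = 3.20 eV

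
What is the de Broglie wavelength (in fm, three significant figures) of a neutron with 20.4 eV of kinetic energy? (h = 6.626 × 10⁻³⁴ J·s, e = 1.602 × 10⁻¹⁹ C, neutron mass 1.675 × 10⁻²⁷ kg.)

λ = 6330 fm

KE = 20.4 eV = 3.268 × 10⁻¹⁸ J.
p = √(2mKE) = √(2 × 1.675 × 10⁻²⁷ × 3.268 × 10⁻¹⁸) = 1.046 × 10⁻²² kg·m/s.
λ = h/p = 6.626 × 10⁻³⁴ / 1.046 × 10⁻²² = 6.33 × 10⁻¹² m = 6330 fm.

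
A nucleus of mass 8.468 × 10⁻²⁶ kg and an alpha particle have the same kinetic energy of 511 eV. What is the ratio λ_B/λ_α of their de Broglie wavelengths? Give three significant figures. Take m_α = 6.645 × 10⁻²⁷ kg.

At fixed KE, p = √(2mKE) so λ = h/p ∝ 1/√m.
λ_B/λ_α = √(m_α/m_B) = √(6.645 × 10⁻²⁷/8.468 × 10⁻²⁶) = √(0.07847) = 0.280.

λ_B/λ_α = 0.280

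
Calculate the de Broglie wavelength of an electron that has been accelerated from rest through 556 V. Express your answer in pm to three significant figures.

KE = eV = 1.602 × 10⁻¹⁹ × 556.0 = 8.907 × 10⁻¹⁷ J.
p = √(2mKE) = √(2 × 9.109 × 10⁻³¹ × 8.907 × 10⁻¹⁷) = 1.274 × 10⁻²³ kg·m/s.
λ = h/p = 6.626 × 10⁻³⁴ / 1.274 × 10⁻²³ = 5.20 × 10⁻¹¹ m = 52.0 pm.

λ = 52.0 pm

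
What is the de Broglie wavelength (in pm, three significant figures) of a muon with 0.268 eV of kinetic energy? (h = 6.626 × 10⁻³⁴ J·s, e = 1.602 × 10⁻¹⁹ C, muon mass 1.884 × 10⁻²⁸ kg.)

KE = 0.268 eV = 4.293 × 10⁻²⁰ J.
p = √(2mKE) = √(2 × 1.884 × 10⁻²⁸ × 4.293 × 10⁻²⁰) = 4.022 × 10⁻²⁴ kg·m/s.
λ = h/p = 6.626 × 10⁻³⁴ / 4.022 × 10⁻²⁴ = 1.65 × 10⁻¹⁰ m = 165 pm.

λ = 165 pm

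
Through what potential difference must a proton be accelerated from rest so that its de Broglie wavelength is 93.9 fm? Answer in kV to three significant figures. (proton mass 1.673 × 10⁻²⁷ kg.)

p = h/λ = 6.626 × 10⁻³⁴ / 9.390 × 10⁻¹⁴ = 7.056 × 10⁻²¹ kg·m/s.
KE = p²/(2m) = 1.488 × 10⁻¹⁴ J.
V = KE/e = 1.488 × 10⁻¹⁴ / (1.602 × 10⁻¹⁹) = 92.9 kV.

V = 92.9 kV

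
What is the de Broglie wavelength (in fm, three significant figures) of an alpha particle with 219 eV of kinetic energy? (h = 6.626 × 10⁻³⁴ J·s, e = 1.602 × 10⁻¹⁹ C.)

λ = 970 fm

KE = 219 eV = 3.508 × 10⁻¹⁷ J.
p = √(2mKE) = √(2 × 6.645 × 10⁻²⁷ × 3.508 × 10⁻¹⁷) = 6.828 × 10⁻²² kg·m/s.
λ = h/p = 6.626 × 10⁻³⁴ / 6.828 × 10⁻²² = 9.70 × 10⁻¹³ m = 970 fm.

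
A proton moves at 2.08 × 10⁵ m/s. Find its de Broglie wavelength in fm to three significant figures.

λ = 1900 fm

p = mv = 1.673 × 10⁻²⁷ × 2.08 × 10⁵ = 3.480 × 10⁻²² kg·m/s.
λ = h/p = 6.626 × 10⁻³⁴ / 3.480 × 10⁻²² = 1.90 × 10⁻¹² m = 1900 fm.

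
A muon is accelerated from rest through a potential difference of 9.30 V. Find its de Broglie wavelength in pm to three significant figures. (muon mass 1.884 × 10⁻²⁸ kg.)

KE = eV = 1.602 × 10⁻¹⁹ × 9.300 = 1.490 × 10⁻¹⁸ J.
p = √(2mKE) = √(2 × 1.884 × 10⁻²⁸ × 1.490 × 10⁻¹⁸) = 2.369 × 10⁻²³ kg·m/s.
λ = h/p = 6.626 × 10⁻³⁴ / 2.369 × 10⁻²³ = 2.80 × 10⁻¹¹ m = 28.0 pm.

λ = 28.0 pm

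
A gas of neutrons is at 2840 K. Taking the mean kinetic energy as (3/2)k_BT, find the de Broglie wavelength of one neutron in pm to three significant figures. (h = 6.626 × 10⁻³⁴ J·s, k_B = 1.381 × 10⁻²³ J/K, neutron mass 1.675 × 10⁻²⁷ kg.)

λ = 47.2 pm

KE = (3/2)k_BT = 1.5 × 1.381 × 10⁻²³ × 2840 = 5.883 × 10⁻²⁰ J.
p = √(2mKE) = √(2 × 1.675 × 10⁻²⁷ × 5.883 × 10⁻²⁰) = 1.404 × 10⁻²³ kg·m/s.
λ = h/p = 4.72 × 10⁻¹¹ m = 47.2 pm.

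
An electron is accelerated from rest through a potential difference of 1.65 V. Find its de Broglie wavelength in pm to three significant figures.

λ = 955 pm

KE = eV = 1.602 × 10⁻¹⁹ × 1.650 = 2.643 × 10⁻¹⁹ J.
p = √(2mKE) = √(2 × 9.109 × 10⁻³¹ × 2.643 × 10⁻¹⁹) = 6.939 × 10⁻²⁵ kg·m/s.
λ = h/p = 6.626 × 10⁻³⁴ / 6.939 × 10⁻²⁵ = 9.55 × 10⁻¹⁰ m = 955 pm.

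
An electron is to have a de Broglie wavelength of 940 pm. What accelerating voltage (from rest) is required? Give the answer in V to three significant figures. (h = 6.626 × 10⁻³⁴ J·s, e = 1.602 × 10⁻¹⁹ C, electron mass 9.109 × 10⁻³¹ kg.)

V = 1.70 V

p = h/λ = 6.626 × 10⁻³⁴ / 9.400 × 10⁻¹⁰ = 7.049 × 10⁻²⁵ kg·m/s.
KE = p²/(2m) = 2.727 × 10⁻¹⁹ J.
V = KE/e = 2.727 × 10⁻¹⁹ / (1.602 × 10⁻¹⁹) = 1.70 V.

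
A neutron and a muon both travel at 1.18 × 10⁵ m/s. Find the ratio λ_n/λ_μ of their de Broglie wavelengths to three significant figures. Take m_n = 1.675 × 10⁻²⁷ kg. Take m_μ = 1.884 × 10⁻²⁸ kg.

At fixed v, p = mv so λ = h/(mv) ∝ 1/m.
λ_n/λ_μ = m_μ/m_n = 1.884 × 10⁻²⁸/1.675 × 10⁻²⁷ = 0.112.

λ_n/λ_μ = 0.112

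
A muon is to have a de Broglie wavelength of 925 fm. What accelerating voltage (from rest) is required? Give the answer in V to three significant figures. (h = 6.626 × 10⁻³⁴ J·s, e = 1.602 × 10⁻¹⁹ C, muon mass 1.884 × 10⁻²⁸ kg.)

p = h/λ = 6.626 × 10⁻³⁴ / 9.250 × 10⁻¹³ = 7.163 × 10⁻²² kg·m/s.
KE = p²/(2m) = 1.362 × 10⁻¹⁵ J.
V = KE/e = 1.362 × 10⁻¹⁵ / (1.602 × 10⁻¹⁹) = 8500 V.

V = 8500 V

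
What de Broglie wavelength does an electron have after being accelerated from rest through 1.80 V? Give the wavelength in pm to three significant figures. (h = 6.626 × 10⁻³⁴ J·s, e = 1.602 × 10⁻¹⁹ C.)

KE = eV = 1.602 × 10⁻¹⁹ × 1.800 = 2.884 × 10⁻¹⁹ J.
p = √(2mKE) = √(2 × 9.109 × 10⁻³¹ × 2.884 × 10⁻¹⁹) = 7.248 × 10⁻²⁵ kg·m/s.
λ = h/p = 6.626 × 10⁻³⁴ / 7.248 × 10⁻²⁵ = 9.14 × 10⁻¹⁰ m = 914 pm.

λ = 914 pm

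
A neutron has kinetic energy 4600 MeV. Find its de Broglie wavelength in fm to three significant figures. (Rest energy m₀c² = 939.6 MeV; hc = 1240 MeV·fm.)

λ = 0.227 fm

Total energy E = KE + m₀c² = 4600 + 939.6 = 5539.6 MeV.
(pc)² = E² − (m₀c²)² = (5539.6)² − (939.6)² = 2.980 × 10⁷ MeV², so pc = 5459 MeV.
λ = hc/(pc) = 1240 MeV·fm / 5459 MeV = 0.227 fm.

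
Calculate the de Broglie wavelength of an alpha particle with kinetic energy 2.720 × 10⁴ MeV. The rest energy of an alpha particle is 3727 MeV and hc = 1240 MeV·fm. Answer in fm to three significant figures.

Total energy E = KE + m₀c² = 2.720 × 10⁴ + 3727 = 30927 MeV.
(pc)² = E² − (m₀c²)² = (30927)² − (3727)² = 9.426 × 10⁸ MeV², so pc = 3.070 × 10⁴ MeV.
λ = hc/(pc) = 1240 MeV·fm / 3.070 × 10⁴ MeV = 0.0404 fm.

λ = 0.0404 fm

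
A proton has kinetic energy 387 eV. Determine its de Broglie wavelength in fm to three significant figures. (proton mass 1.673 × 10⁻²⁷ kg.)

λ = 1450 fm

KE = 387 eV = 6.200 × 10⁻¹⁷ J.
p = √(2mKE) = √(2 × 1.673 × 10⁻²⁷ × 6.200 × 10⁻¹⁷) = 4.555 × 10⁻²² kg·m/s.
λ = h/p = 6.626 × 10⁻³⁴ / 4.555 × 10⁻²² = 1.45 × 10⁻¹² m = 1450 fm.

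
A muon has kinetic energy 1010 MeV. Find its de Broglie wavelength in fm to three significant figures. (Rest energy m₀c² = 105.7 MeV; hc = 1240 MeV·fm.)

λ = 1.12 fm

Total energy E = KE + m₀c² = 1010 + 105.7 = 1115.7 MeV.
(pc)² = E² − (m₀c²)² = (1115.7)² − (105.7)² = 1.234 × 10⁶ MeV², so pc = 1111 MeV.
λ = hc/(pc) = 1240 MeV·fm / 1111 MeV = 1.12 fm.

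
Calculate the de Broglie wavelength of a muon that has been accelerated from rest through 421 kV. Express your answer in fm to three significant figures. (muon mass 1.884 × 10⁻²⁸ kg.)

KE = eV = 1.602 × 10⁻¹⁹ × 4.210 × 10⁵ = 6.744 × 10⁻¹⁴ J.
p = √(2mKE) = √(2 × 1.884 × 10⁻²⁸ × 6.744 × 10⁻¹⁴) = 5.041 × 10⁻²¹ kg·m/s.
λ = h/p = 6.626 × 10⁻³⁴ / 5.041 × 10⁻²¹ = 1.31 × 10⁻¹³ m = 131 fm.

λ = 131 fm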